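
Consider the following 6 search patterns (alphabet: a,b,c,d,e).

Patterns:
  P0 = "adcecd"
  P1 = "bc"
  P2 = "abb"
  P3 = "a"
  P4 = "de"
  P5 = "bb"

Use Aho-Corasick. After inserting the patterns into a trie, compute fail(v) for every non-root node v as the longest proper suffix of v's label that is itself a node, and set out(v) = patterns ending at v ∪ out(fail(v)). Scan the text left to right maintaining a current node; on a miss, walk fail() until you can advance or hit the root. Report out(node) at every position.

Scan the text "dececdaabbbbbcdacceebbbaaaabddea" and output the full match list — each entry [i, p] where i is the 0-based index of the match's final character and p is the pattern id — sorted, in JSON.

Build automaton:
Trie nodes:
  0='ε' goto a→1 b→7 d→11
  1='a' goto b→9 d→2  [P3 ends]
  2='ad' goto c→3
  3='adc' goto e→4
  4='adce' goto c→5
  5='adcec' goto d→6
  6='adcecd' goto ·  [P0 ends]
  7='b' goto b→13 c→8
  8='bc' goto ·  [P1 ends]
  9='ab' goto b→10
  10='abb' goto ·  [P2 ends]
  11='d' goto e→12
  12='de' goto ·  [P4 ends]
  13='bb' goto ·  [P5 ends]

BFS fail/out derivation:
  n1('a'): parent n0 fail=0; on 'a' 0 → fail=0;  out {3}∪∅={3}
  n7('b'): parent n0 fail=0; on 'b' 0 → fail=0;  out ∅∪∅=∅
  n11('d'): parent n0 fail=0; on 'd' 0 → fail=0;  out ∅∪∅=∅
  n2('ad'): parent n1 fail=0; on 'd' 0 → fail=11;  out ∅∪∅=∅
  n8('bc'): parent n7 fail=0; on 'c' 0 → fail=0;  out {1}∪∅={1}
  n9('ab'): parent n1 fail=0; on 'b' 0 → fail=7;  out ∅∪∅=∅
  n12('de'): parent n11 fail=0; on 'e' 0 → fail=0;  out {4}∪∅={4}
  n13('bb'): parent n7 fail=0; on 'b' 0 → fail=7;  out {5}∪∅={5}
  n3('adc'): parent n2 fail=11; on 'c' 11→0 → fail=0;  out ∅∪∅=∅
  n10('abb'): parent n9 fail=7; on 'b' 7 → fail=13;  out {2}∪{5}={2,5}
  n4('adce'): parent n3 fail=0; on 'e' 0 → fail=0;  out ∅∪∅=∅
  n5('adcec'): parent n4 fail=0; on 'c' 0 → fail=0;  out ∅∪∅=∅
  n6('adcecd'): parent n5 fail=0; on 'd' 0 → fail=11;  out {0}∪∅={0}

Text stream:
i=0 'd': node 0→11
i=1 'e': node 11→12  emit P4@[0:1]
i=2 'c': node 12→0 (fail-walked)
i=3 'e': node 0→0
i=4 'c': node 0→0
i=5 'd': node 0→11
i=6 'a': node 11→1 (fail-walked)  emit P3@[6:6]
i=7 'a': node 1→1 (fail-walked)  emit P3@[7:7]
i=8 'b': node 1→9
i=9 'b': node 9→10  emit P2@[7:9],P5@[8:9]
i=10 'b': node 10→13 (fail-walked)  emit P5@[9:10]
i=11 'b': node 13→13 (fail-walked)  emit P5@[10:11]
i=12 'b': node 13→13 (fail-walked)  emit P5@[11:12]
i=13 'c': node 13→8 (fail-walked)  emit P1@[12:13]
i=14 'd': node 8→11 (fail-walked)
i=15 'a': node 11→1 (fail-walked)  emit P3@[15:15]
i=16 'c': node 1→0 (fail-walked)
i=17 'c': node 0→0
i=18 'e': node 0→0
i=19 'e': node 0→0
i=20 'b': node 0→7
i=21 'b': node 7→13  emit P5@[20:21]
i=22 'b': node 13→13 (fail-walked)  emit P5@[21:22]
i=23 'a': node 13→1 (fail-walked)  emit P3@[23:23]
i=24 'a': node 1→1 (fail-walked)  emit P3@[24:24]
i=25 'a': node 1→1 (fail-walked)  emit P3@[25:25]
i=26 'a': node 1→1 (fail-walked)  emit P3@[26:26]
i=27 'b': node 1→9
i=28 'd': node 9→11 (fail-walked)
i=29 'd': node 11→11 (fail-walked)
i=30 'e': node 11→12  emit P4@[29:30]
i=31 'a': node 12→1 (fail-walked)  emit P3@[31:31]

Matches: [[1,4],[6,3],[7,3],[9,2],[9,5],[10,5],[11,5],[12,5],[13,1],[15,3],[21,5],[22,5],[23,3],[24,3],[25,3],[26,3],[30,4],[31,3]]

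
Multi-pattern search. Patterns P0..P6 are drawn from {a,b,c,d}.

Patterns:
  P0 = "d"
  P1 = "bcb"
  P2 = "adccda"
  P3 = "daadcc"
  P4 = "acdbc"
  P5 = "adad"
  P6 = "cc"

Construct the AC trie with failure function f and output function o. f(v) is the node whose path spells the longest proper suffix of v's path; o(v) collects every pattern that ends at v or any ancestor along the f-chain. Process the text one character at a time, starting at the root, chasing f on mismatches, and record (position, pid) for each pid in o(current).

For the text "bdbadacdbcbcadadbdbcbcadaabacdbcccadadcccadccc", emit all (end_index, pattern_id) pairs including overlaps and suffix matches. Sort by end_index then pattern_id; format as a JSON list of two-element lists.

Build:
Trie nodes:
  n0 'ε': a→5 b→2 c→22 d→1
  n1 'd': a→11  [P0 ends]
  n2 'b': c→3
  n3 'bc': b→4
  n4 'bcb': ·  [P1 ends]
  n5 'a': c→16 d→6
  n6 'ad': a→20 c→7
  n7 'adc': c→8
  n8 'adcc': d→9
  n9 'adccd': a→10
  n10 'adccda': ·  [P2 ends]
  n11 'da': a→12
  n12 'daa': d→13
  n13 'daad': c→14
  n14 'daadc': c→15
  n15 'daadcc': ·  [P3 ends]
  n16 'ac': d→17
  n17 'acd': b→18
  n18 'acdb': c→19
  n19 'acdbc': ·  [P4 ends]
  n20 'ada': d→21
  n21 'adad': ·  [P5 ends]
  n22 'c': c→23
  n23 'cc': ·  [P6 ends]

Failure links (BFS by depth):
  fail(1) 'd': from fail(0)=0 chase 'd': 0 ⇒ 0;  out={0}∪out(0)={0}
  fail(2) 'b': from fail(0)=0 chase 'b': 0 ⇒ 0;  out=∅∪out(0)=∅
  fail(5) 'a': from fail(0)=0 chase 'a': 0 ⇒ 0;  out=∅∪out(0)=∅
  fail(22) 'c': from fail(0)=0 chase 'c': 0 ⇒ 0;  out=∅∪out(0)=∅
  fail(3) 'bc': from fail(2)=0 chase 'c': 0 ⇒ 22;  out=∅∪out(22)=∅
  fail(6) 'ad': from fail(5)=0 chase 'd': 0 ⇒ 1;  out=∅∪out(1)={0}
  fail(11) 'da': from fail(1)=0 chase 'a': 0 ⇒ 5;  out=∅∪out(5)=∅
  fail(16) 'ac': from fail(5)=0 chase 'c': 0 ⇒ 22;  out=∅∪out(22)=∅
  fail(23) 'cc': from fail(22)=0 chase 'c': 0 ⇒ 22;  out={6}∪out(22)={6}
  fail(4) 'bcb': from fail(3)=22 chase 'b': 22→0 ⇒ 2;  out={1}∪out(2)={1}
  fail(7) 'adc': from fail(6)=1 chase 'c': 1→0 ⇒ 22;  out=∅∪out(22)=∅
  fail(12) 'daa': from fail(11)=5 chase 'a': 5→0 ⇒ 5;  out=∅∪out(5)=∅
  fail(17) 'acd': from fail(16)=22 chase 'd': 22→0 ⇒ 1;  out=∅∪out(1)={0}
  fail(20) 'ada': from fail(6)=1 chase 'a': 1 ⇒ 11;  out=∅∪out(11)=∅
  fail(8) 'adcc': from fail(7)=22 chase 'c': 22 ⇒ 23;  out=∅∪out(23)={6}
  fail(13) 'daad': from fail(12)=5 chase 'd': 5 ⇒ 6;  out=∅∪out(6)={0}
  fail(18) 'acdb': from fail(17)=1 chase 'b': 1→0 ⇒ 2;  out=∅∪out(2)=∅
  fail(21) 'adad': from fail(20)=11 chase 'd': 11→5 ⇒ 6;  out={5}∪out(6)={0,5}
  fail(9) 'adccd': from fail(8)=23 chase 'd': 23→22→0 ⇒ 1;  out=∅∪out(1)={0}
  fail(14) 'daadc': from fail(13)=6 chase 'c': 6 ⇒ 7;  out=∅∪out(7)=∅
  fail(19) 'acdbc': from fail(18)=2 chase 'c': 2 ⇒ 3;  out={4}∪out(3)={4}
  fail(10) 'adccda': from fail(9)=1 chase 'a': 1 ⇒ 11;  out={2}∪out(11)={2}
  fail(15) 'daadcc': from fail(14)=7 chase 'c': 7 ⇒ 8;  out={3}∪out(8)={3,6}

Scan:
[0] read 'b'  n0⇒n2
[1] read 'd'  n2⇒n1 (via fail)  emit P0@[1:1]
[2] read 'b'  n1⇒n2 (via fail)
[3] read 'a'  n2⇒n5 (via fail)
[4] read 'd'  n5⇒n6  emit P0@[4:4]
[5] read 'a'  n6⇒n20
[6] read 'c'  n20⇒n16 (via fail)
[7] read 'd'  n16⇒n17  emit P0@[7:7]
[8] read 'b'  n17⇒n18
[9] read 'c'  n18⇒n19  emit P4@[5:9]
[10] read 'b'  n19⇒n4 (via fail)  emit P1@[8:10]
[11] read 'c'  n4⇒n3 (via fail)
[12] read 'a'  n3⇒n5 (via fail)
[13] read 'd'  n5⇒n6  emit P0@[13:13]
[14] read 'a'  n6⇒n20
[15] read 'd'  n20⇒n21  emit P0@[15:15],P5@[12:15]
[16] read 'b'  n21⇒n2 (via fail)
[17] read 'd'  n2⇒n1 (via fail)  emit P0@[17:17]
[18] read 'b'  n1⇒n2 (via fail)
[19] read 'c'  n2⇒n3
[20] read 'b'  n3⇒n4  emit P1@[18:20]
[21] read 'c'  n4⇒n3 (via fail)
[22] read 'a'  n3⇒n5 (via fail)
[23] read 'd'  n5⇒n6  emit P0@[23:23]
[24] read 'a'  n6⇒n20
[25] read 'a'  n20⇒n12 (via fail)
[26] read 'b'  n12⇒n2 (via fail)
[27] read 'a'  n2⇒n5 (via fail)
[28] read 'c'  n5⇒n16
[29] read 'd'  n16⇒n17  emit P0@[29:29]
[30] read 'b'  n17⇒n18
[31] read 'c'  n18⇒n19  emit P4@[27:31]
[32] read 'c'  n19⇒n23 (via fail)  emit P6@[31:32]
[33] read 'c'  n23⇒n23 (via fail)  emit P6@[32:33]
[34] read 'a'  n23⇒n5 (via fail)
[35] read 'd'  n5⇒n6  emit P0@[35:35]
[36] read 'a'  n6⇒n20
[37] read 'd'  n20⇒n21  emit P0@[37:37],P5@[34:37]
[38] read 'c'  n21⇒n7 (via fail)
[39] read 'c'  n7⇒n8  emit P6@[38:39]
[40] read 'c'  n8⇒n23 (via fail)  emit P6@[39:40]
[41] read 'a'  n23⇒n5 (via fail)
[42] read 'd'  n5⇒n6  emit P0@[42:42]
[43] read 'c'  n6⇒n7
[44] read 'c'  n7⇒n8  emit P6@[43:44]
[45] read 'c'  n8⇒n23 (via fail)  emit P6@[44:45]

Matches: [[1,0],[4,0],[7,0],[9,4],[10,1],[13,0],[15,0],[15,5],[17,0],[20,1],[23,0],[29,0],[31,4],[32,6],[33,6],[35,0],[37,0],[37,5],[39,6],[40,6],[42,0],[44,6],[45,6]]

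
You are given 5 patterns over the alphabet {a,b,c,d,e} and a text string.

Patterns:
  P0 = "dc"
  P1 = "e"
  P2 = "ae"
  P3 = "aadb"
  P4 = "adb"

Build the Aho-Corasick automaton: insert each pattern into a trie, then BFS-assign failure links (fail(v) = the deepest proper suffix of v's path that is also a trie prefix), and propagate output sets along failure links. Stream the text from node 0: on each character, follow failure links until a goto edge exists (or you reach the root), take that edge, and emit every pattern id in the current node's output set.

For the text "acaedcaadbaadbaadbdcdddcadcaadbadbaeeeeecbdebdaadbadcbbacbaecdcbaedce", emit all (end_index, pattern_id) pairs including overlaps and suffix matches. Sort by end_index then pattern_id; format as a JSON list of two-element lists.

Build automaton:
Trie (insert patterns):
  0='ε' goto a→4 d→1 e→3
  1='d' goto c→2
  2='dc' goto ·  [P0 ends]
  3='e' goto ·  [P1 ends]
  4='a' goto a→6 d→9 e→5
  5='ae' goto ·  [P2 ends]
  6='aa' goto d→7
  7='aad' goto b→8
  8='aadb' goto ·  [P3 ends]
  9='ad' goto b→10
  10='adb' goto ·  [P4 ends]

Failure links (BFS by depth):
  fail(1) 'd': from fail(0)=0 chase 'd': 0 ⇒ 0;  out=∅∪out(0)=∅
  fail(3) 'e': from fail(0)=0 chase 'e': 0 ⇒ 0;  out={1}∪out(0)={1}
  fail(4) 'a': from fail(0)=0 chase 'a': 0 ⇒ 0;  out=∅∪out(0)=∅
  fail(2) 'dc': from fail(1)=0 chase 'c': 0 ⇒ 0;  out={0}∪out(0)={0}
  fail(5) 'ae': from fail(4)=0 chase 'e': 0 ⇒ 3;  out={2}∪out(3)={1,2}
  fail(6) 'aa': from fail(4)=0 chase 'a': 0 ⇒ 4;  out=∅∪out(4)=∅
  fail(9) 'ad': from fail(4)=0 chase 'd': 0 ⇒ 1;  out=∅∪out(1)=∅
  fail(7) 'aad': from fail(6)=4 chase 'd': 4 ⇒ 9;  out=∅∪out(9)=∅
  fail(10) 'adb': from fail(9)=1 chase 'b': 1→0 ⇒ 0;  out={4}∪out(0)={4}
  fail(8) 'aadb': from fail(7)=9 chase 'b': 9 ⇒ 10;  out={3}∪out(10)={3,4}

Text stream:
i=0 'a': node 0→4
i=1 'c': node 4→0 (via fail)
i=2 'a': node 0→4
i=3 'e': node 4→5  emit P1@[3:3],P2@[2:3]
i=4 'd': node 5→1 (via fail)
i=5 'c': node 1→2  emit P0@[4:5]
i=6 'a': node 2→4 (via fail)
i=7 'a': node 4→6
i=8 'd': node 6→7
i=9 'b': node 7→8  emit P3@[6:9],P4@[7:9]
i=10 'a': node 8→4 (via fail)
i=11 'a': node 4→6
i=12 'd': node 6→7
i=13 'b': node 7→8  emit P3@[10:13],P4@[11:13]
i=14 'a': node 8→4 (via fail)
i=15 'a': node 4→6
i=16 'd': node 6→7
i=17 'b': node 7→8  emit P3@[14:17],P4@[15:17]
i=18 'd': node 8→1 (via fail)
i=19 'c': node 1→2  emit P0@[18:19]
i=20 'd': node 2→1 (via fail)
i=21 'd': node 1→1 (via fail)
i=22 'd': node 1→1 (via fail)
i=23 'c': node 1→2  emit P0@[22:23]
i=24 'a': node 2→4 (via fail)
i=25 'd': node 4→9
i=26 'c': node 9→2 (via fail)  emit P0@[25:26]
i=27 'a': node 2→4 (via fail)
i=28 'a': node 4→6
i=29 'd': node 6→7
i=30 'b': node 7→8  emit P3@[27:30],P4@[28:30]
i=31 'a': node 8→4 (via fail)
i=32 'd': node 4→9
i=33 'b': node 9→10  emit P4@[31:33]
i=34 'a': node 10→4 (via fail)
i=35 'e': node 4→5  emit P1@[35:35],P2@[34:35]
i=36 'e': node 5→3 (via fail)  emit P1@[36:36]
i=37 'e': node 3→3 (via fail)  emit P1@[37:37]
i=38 'e': node 3→3 (via fail)  emit P1@[38:38]
i=39 'e': node 3→3 (via fail)  emit P1@[39:39]
i=40 'c': node 3→0 (via fail)
i=41 'b': node 0→0
i=42 'd': node 0→1
i=43 'e': node 1→3 (via fail)  emit P1@[43:43]
i=44 'b': node 3→0 (via fail)
i=45 'd': node 0→1
i=46 'a': node 1→4 (via fail)
i=47 'a': node 4→6
i=48 'd': node 6→7
i=49 'b': node 7→8  emit P3@[46:49],P4@[47:49]
i=50 'a': node 8→4 (via fail)
i=51 'd': node 4→9
i=52 'c': node 9→2 (via fail)  emit P0@[51:52]
i=53 'b': node 2→0 (via fail)
i=54 'b': node 0→0
i=55 'a': node 0→4
i=56 'c': node 4→0 (via fail)
i=57 'b': node 0→0
i=58 'a': node 0→4
i=59 'e': node 4→5  emit P1@[59:59],P2@[58:59]
i=60 'c': node 5→0 (via fail)
i=61 'd': node 0→1
i=62 'c': node 1→2  emit P0@[61:62]
i=63 'b': node 2→0 (via fail)
i=64 'a': node 0→4
i=65 'e': node 4→5  emit P1@[65:65],P2@[64:65]
i=66 'd': node 5→1 (via fail)
i=67 'c': node 1→2  emit P0@[66:67]
i=68 'e': node 2→3 (via fail)  emit P1@[68:68]

Result: [[3,1],[3,2],[5,0],[9,3],[9,4],[13,3],[13,4],[17,3],[17,4],[19,0],[23,0],[26,0],[30,3],[30,4],[33,4],[35,1],[35,2],[36,1],[37,1],[38,1],[39,1],[43,1],[49,3],[49,4],[52,0],[59,1],[59,2],[62,0],[65,1],[65,2],[67,0],[68,1]]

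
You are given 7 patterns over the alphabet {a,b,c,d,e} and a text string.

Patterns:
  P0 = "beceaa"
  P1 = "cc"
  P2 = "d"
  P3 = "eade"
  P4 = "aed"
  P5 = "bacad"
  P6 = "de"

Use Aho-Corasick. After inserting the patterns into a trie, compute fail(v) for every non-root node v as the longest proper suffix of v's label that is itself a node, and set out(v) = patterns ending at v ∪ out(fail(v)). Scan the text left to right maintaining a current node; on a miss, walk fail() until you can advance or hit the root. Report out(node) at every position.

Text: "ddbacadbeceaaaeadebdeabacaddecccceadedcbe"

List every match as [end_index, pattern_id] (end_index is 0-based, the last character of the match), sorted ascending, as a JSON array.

Build automaton:
Trie (insert patterns):
  0='ε' goto a→14 b→1 c→7 d→9 e→10
  1='b' goto a→17 e→2
  2='be' goto c→3
  3='bec' goto e→4
  4='bece' goto a→5
  5='becea' goto a→6
  6='beceaa' goto ·  [P0 ends]
  7='c' goto c→8
  8='cc' goto ·  [P1 ends]
  9='d' goto e→21  [P2 ends]
  10='e' goto a→11
  11='ea' goto d→12
  12='ead' goto e→13
  13='eade' goto ·  [P3 ends]
  14='a' goto e→15
  15='ae' goto d→16
  16='aed' goto ·  [P4 ends]
  17='ba' goto c→18
  18='bac' goto a→19
  19='baca' goto d→20
  20='bacad' goto ·  [P5 ends]
  21='de' goto ·  [P6 ends]

BFS fail/out derivation:
  fail(1) 'b': from fail(0)=0 chase 'b': 0 ⇒ 0;  out=∅∪out(0)=∅
  fail(7) 'c': from fail(0)=0 chase 'c': 0 ⇒ 0;  out=∅∪out(0)=∅
  fail(9) 'd': from fail(0)=0 chase 'd': 0 ⇒ 0;  out={2}∪out(0)={2}
  fail(10) 'e': from fail(0)=0 chase 'e': 0 ⇒ 0;  out=∅∪out(0)=∅
  fail(14) 'a': from fail(0)=0 chase 'a': 0 ⇒ 0;  out=∅∪out(0)=∅
  fail(2) 'be': from fail(1)=0 chase 'e': 0 ⇒ 10;  out=∅∪out(10)=∅
  fail(8) 'cc': from fail(7)=0 chase 'c': 0 ⇒ 7;  out={1}∪out(7)={1}
  fail(11) 'ea': from fail(10)=0 chase 'a': 0 ⇒ 14;  out=∅∪out(14)=∅
  fail(15) 'ae': from fail(14)=0 chase 'e': 0 ⇒ 10;  out=∅∪out(10)=∅
  fail(17) 'ba': from fail(1)=0 chase 'a': 0 ⇒ 14;  out=∅∪out(14)=∅
  fail(21) 'de': from fail(9)=0 chase 'e': 0 ⇒ 10;  out={6}∪out(10)={6}
  fail(3) 'bec': from fail(2)=10 chase 'c': 10→0 ⇒ 7;  out=∅∪out(7)=∅
  fail(12) 'ead': from fail(11)=14 chase 'd': 14→0 ⇒ 9;  out=∅∪out(9)={2}
  fail(16) 'aed': from fail(15)=10 chase 'd': 10→0 ⇒ 9;  out={4}∪out(9)={2,4}
  fail(18) 'bac': from fail(17)=14 chase 'c': 14→0 ⇒ 7;  out=∅∪out(7)=∅
  fail(4) 'bece': from fail(3)=7 chase 'e': 7→0 ⇒ 10;  out=∅∪out(10)=∅
  fail(13) 'eade': from fail(12)=9 chase 'e': 9 ⇒ 21;  out={3}∪out(21)={3,6}
  fail(19) 'baca': from fail(18)=7 chase 'a': 7→0 ⇒ 14;  out=∅∪out(14)=∅
  fail(5) 'becea': from fail(4)=10 chase 'a': 10 ⇒ 11;  out=∅∪out(11)=∅
  fail(20) 'bacad': from fail(19)=14 chase 'd': 14→0 ⇒ 9;  out={5}∪out(9)={2,5}
  fail(6) 'beceaa': from fail(5)=11 chase 'a': 11→14→0 ⇒ 14;  out={0}∪out(14)={0}

Scan:
[0] read 'd'  n0⇒n9  ** P2@[0:0]
[1] read 'd'  n9⇒n9 ·f  ** P2@[1:1]
[2] read 'b'  n9⇒n1 ·f
[3] read 'a'  n1⇒n17
[4] read 'c'  n17⇒n18
[5] read 'a'  n18⇒n19
[6] read 'd'  n19⇒n20  ** P2@[6:6],P5@[2:6]
[7] read 'b'  n20⇒n1 ·f
[8] read 'e'  n1⇒n2
[9] read 'c'  n2⇒n3
[10] read 'e'  n3⇒n4
[11] read 'a'  n4⇒n5
[12] read 'a'  n5⇒n6  ** P0@[7:12]
[13] read 'a'  n6⇒n14 ·f
[14] read 'e'  n14⇒n15
[15] read 'a'  n15⇒n11 ·f
[16] read 'd'  n11⇒n12  ** P2@[16:16]
[17] read 'e'  n12⇒n13  ** P3@[14:17],P6@[16:17]
[18] read 'b'  n13⇒n1 ·f
[19] read 'd'  n1⇒n9 ·f  ** P2@[19:19]
[20] read 'e'  n9⇒n21  ** P6@[19:20]
[21] read 'a'  n21⇒n11 ·f
[22] read 'b'  n11⇒n1 ·f
[23] read 'a'  n1⇒n17
[24] read 'c'  n17⇒n18
[25] read 'a'  n18⇒n19
[26] read 'd'  n19⇒n20  ** P2@[26:26],P5@[22:26]
[27] read 'd'  n20⇒n9 ·f  ** P2@[27:27]
[28] read 'e'  n9⇒n21  ** P6@[27:28]
[29] read 'c'  n21⇒n7 ·f
[30] read 'c'  n7⇒n8  ** P1@[29:30]
[31] read 'c'  n8⇒n8 ·f  ** P1@[30:31]
[32] read 'c'  n8⇒n8 ·f  ** P1@[31:32]
[33] read 'e'  n8⇒n10 ·f
[34] read 'a'  n10⇒n11
[35] read 'd'  n11⇒n12  ** P2@[35:35]
[36] read 'e'  n12⇒n13  ** P3@[33:36],P6@[35:36]
[37] read 'd'  n13⇒n9 ·f  ** P2@[37:37]
[38] read 'c'  n9⇒n7 ·f
[39] read 'b'  n7⇒n1 ·f
[40] read 'e'  n1⇒n2

Result: [[0,2],[1,2],[6,2],[6,5],[12,0],[16,2],[17,3],[17,6],[19,2],[20,6],[26,2],[26,5],[27,2],[28,6],[30,1],[31,1],[32,1],[35,2],[36,3],[36,6],[37,2]]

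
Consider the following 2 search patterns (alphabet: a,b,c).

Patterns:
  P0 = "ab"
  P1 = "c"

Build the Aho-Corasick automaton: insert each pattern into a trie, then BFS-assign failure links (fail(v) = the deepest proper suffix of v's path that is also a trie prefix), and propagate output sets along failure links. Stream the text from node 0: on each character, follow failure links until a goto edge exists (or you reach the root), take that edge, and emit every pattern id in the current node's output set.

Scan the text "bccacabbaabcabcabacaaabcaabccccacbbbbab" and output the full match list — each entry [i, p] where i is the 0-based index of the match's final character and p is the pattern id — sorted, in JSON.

Build automaton:
Trie nodes:
  0='ε' goto a→1 c→3
  1='a' goto b→2
  2='ab' goto ·  [P0 ends]
  3='c' goto ·  [P1 ends]

BFS fail/out derivation:
  fail(1) 'a': from fail(0)=0 chase 'a': 0 ⇒ 0;  out=∅∪out(0)=∅
  fail(3) 'c': from fail(0)=0 chase 'c': 0 ⇒ 0;  out={1}∪out(0)={1}
  fail(2) 'ab': from fail(1)=0 chase 'b': 0 ⇒ 0;  out={0}∪out(0)={0}

Scan:
i=0 'b': node 0→0
i=1 'c': node 0→3  → match P1@[1:1]
i=2 'c': node 3→3 (via fail)  → match P1@[2:2]
i=3 'a': node 3→1 (via fail)
i=4 'c': node 1→3 (via fail)  → match P1@[4:4]
i=5 'a': node 3→1 (via fail)
i=6 'b': node 1→2  → match P0@[5:6]
i=7 'b': node 2→0 (via fail)
i=8 'a': node 0→1
i=9 'a': node 1→1 (via fail)
i=10 'b': node 1→2  → match P0@[9:10]
i=11 'c': node 2→3 (via fail)  → match P1@[11:11]
i=12 'a': node 3→1 (via fail)
i=13 'b': node 1→2  → match P0@[12:13]
i=14 'c': node 2→3 (via fail)  → match P1@[14:14]
i=15 'a': node 3→1 (via fail)
i=16 'b': node 1→2  → match P0@[15:16]
i=17 'a': node 2→1 (via fail)
i=18 'c': node 1→3 (via fail)  → match P1@[18:18]
i=19 'a': node 3→1 (via fail)
i=20 'a': node 1→1 (via fail)
i=21 'a': node 1→1 (via fail)
i=22 'b': node 1→2  → match P0@[21:22]
i=23 'c': node 2→3 (via fail)  → match P1@[23:23]
i=24 'a': node 3→1 (via fail)
i=25 'a': node 1→1 (via fail)
i=26 'b': node 1→2  → match P0@[25:26]
i=27 'c': node 2→3 (via fail)  → match P1@[27:27]
i=28 'c': node 3→3 (via fail)  → match P1@[28:28]
i=29 'c': node 3→3 (via fail)  → match P1@[29:29]
i=30 'c': node 3→3 (via fail)  → match P1@[30:30]
i=31 'a': node 3→1 (via fail)
i=32 'c': node 1→3 (via fail)  → match P1@[32:32]
i=33 'b': node 3→0 (via fail)
i=34 'b': node 0→0
i=35 'b': node 0→0
i=36 'b': node 0→0
i=37 'a': node 0→1
i=38 'b': node 1→2  → match P0@[37:38]

Matches: [[1,1],[2,1],[4,1],[6,0],[10,0],[11,1],[13,0],[14,1],[16,0],[18,1],[22,0],[23,1],[26,0],[27,1],[28,1],[29,1],[30,1],[32,1],[38,0]]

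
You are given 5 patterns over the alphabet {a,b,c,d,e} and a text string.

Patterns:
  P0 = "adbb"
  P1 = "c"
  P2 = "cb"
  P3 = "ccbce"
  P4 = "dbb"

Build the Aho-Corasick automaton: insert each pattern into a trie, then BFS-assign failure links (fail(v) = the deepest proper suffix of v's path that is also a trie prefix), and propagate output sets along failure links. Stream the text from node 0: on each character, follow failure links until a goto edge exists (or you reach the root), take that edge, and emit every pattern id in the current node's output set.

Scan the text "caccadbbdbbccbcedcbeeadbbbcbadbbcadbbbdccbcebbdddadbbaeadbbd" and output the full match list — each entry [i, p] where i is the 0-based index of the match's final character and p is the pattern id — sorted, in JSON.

Construct AC machine:
Trie (insert patterns):
  0='ε' goto a→1 c→5 d→11
  1='a' goto d→2
  2='ad' goto b→3
  3='adb' goto b→4
  4='adbb' goto ·  ←P0
  5='c' goto b→6 c→7  ←P1
  6='cb' goto ·  ←P2
  7='cc' goto b→8
  8='ccb' goto c→9
  9='ccbc' goto e→10
  10='ccbce' goto ·  ←P3
  11='d' goto b→12
  12='db' goto b→13
  13='dbb' goto ·  ←P4

BFS fail/out derivation:
  n1('a'): parent n0 fail=0; on 'a' 0 → fail=0;  out ∅∪∅=∅
  n5('c'): parent n0 fail=0; on 'c' 0 → fail=0;  out {1}∪∅={1}
  n11('d'): parent n0 fail=0; on 'd' 0 → fail=0;  out ∅∪∅=∅
  n2('ad'): parent n1 fail=0; on 'd' 0 → fail=11;  out ∅∪∅=∅
  n6('cb'): parent n5 fail=0; on 'b' 0 → fail=0;  out {2}∪∅={2}
  n7('cc'): parent n5 fail=0; on 'c' 0 → fail=5;  out ∅∪{1}={1}
  n12('db'): parent n11 fail=0; on 'b' 0 → fail=0;  out ∅∪∅=∅
  n3('adb'): parent n2 fail=11; on 'b' 11 → fail=12;  out ∅∪∅=∅
  n8('ccb'): parent n7 fail=5; on 'b' 5 → fail=6;  out ∅∪{2}={2}
  n13('dbb'): parent n12 fail=0; on 'b' 0 → fail=0;  out {4}∪∅={4}
  n4('adbb'): parent n3 fail=12; on 'b' 12 → fail=13;  out {0}∪{4}={0,4}
  n9('ccbc'): parent n8 fail=6; on 'c' 6→0 → fail=5;  out ∅∪{1}={1}
  n10('ccbce'): parent n9 fail=5; on 'e' 5→0 → fail=0;  out {3}∪∅={3}

Scan:
i=0 'c': node 0→5  → match P1@[0:0]
i=1 'a': node 5→1 ·f
i=2 'c': node 1→5 ·f  → match P1@[2:2]
i=3 'c': node 5→7  → match P1@[3:3]
i=4 'a': node 7→1 ·f
i=5 'd': node 1→2
i=6 'b': node 2→3
i=7 'b': node 3→4  → match P0@[4:7],P4@[5:7]
i=8 'd': node 4→11 ·f
i=9 'b': node 11→12
i=10 'b': node 12→13  → match P4@[8:10]
i=11 'c': node 13→5 ·f  → match P1@[11:11]
i=12 'c': node 5→7  → match P1@[12:12]
i=13 'b': node 7→8  → match P2@[12:13]
i=14 'c': node 8→9  → match P1@[14:14]
i=15 'e': node 9→10  → match P3@[11:15]
i=16 'd': node 10→11 ·f
i=17 'c': node 11→5 ·f  → match P1@[17:17]
i=18 'b': node 5→6  → match P2@[17:18]
i=19 'e': node 6→0 ·f
i=20 'e': node 0→0
i=21 'a': node 0→1
i=22 'd': node 1→2
i=23 'b': node 2→3
i=24 'b': node 3→4  → match P0@[21:24],P4@[22:24]
i=25 'b': node 4→0 ·f
i=26 'c': node 0→5  → match P1@[26:26]
i=27 'b': node 5→6  → match P2@[26:27]
i=28 'a': node 6→1 ·f
i=29 'd': node 1→2
i=30 'b': node 2→3
i=31 'b': node 3→4  → match P0@[28:31],P4@[29:31]
i=32 'c': node 4→5 ·f  → match P1@[32:32]
i=33 'a': node 5→1 ·f
i=34 'd': node 1→2
i=35 'b': node 2→3
i=36 'b': node 3→4  → match P0@[33:36],P4@[34:36]
i=37 'b': node 4→0 ·f
i=38 'd': node 0→11
i=39 'c': node 11→5 ·f  → match P1@[39:39]
i=40 'c': node 5→7  → match P1@[40:40]
i=41 'b': node 7→8  → match P2@[40:41]
i=42 'c': node 8→9  → match P1@[42:42]
i=43 'e': node 9→10  → match P3@[39:43]
i=44 'b': node 10→0 ·f
i=45 'b': node 0→0
i=46 'd': node 0→11
i=47 'd': node 11→11 ·f
i=48 'd': node 11→11 ·f
i=49 'a': node 11→1 ·f
i=50 'd': node 1→2
i=51 'b': node 2→3
i=52 'b': node 3→4  → match P0@[49:52],P4@[50:52]
i=53 'a': node 4→1 ·f
i=54 'e': node 1→0 ·f
i=55 'a': node 0→1
i=56 'd': node 1→2
i=57 'b': node 2→3
i=58 'b': node 3→4  → match P0@[55:58],P4@[56:58]
i=59 'd': node 4→11 ·f

Matches: [[0,1],[2,1],[3,1],[7,0],[7,4],[10,4],[11,1],[12,1],[13,2],[14,1],[15,3],[17,1],[18,2],[24,0],[24,4],[26,1],[27,2],[31,0],[31,4],[32,1],[36,0],[36,4],[39,1],[40,1],[41,2],[42,1],[43,3],[52,0],[52,4],[58,0],[58,4]]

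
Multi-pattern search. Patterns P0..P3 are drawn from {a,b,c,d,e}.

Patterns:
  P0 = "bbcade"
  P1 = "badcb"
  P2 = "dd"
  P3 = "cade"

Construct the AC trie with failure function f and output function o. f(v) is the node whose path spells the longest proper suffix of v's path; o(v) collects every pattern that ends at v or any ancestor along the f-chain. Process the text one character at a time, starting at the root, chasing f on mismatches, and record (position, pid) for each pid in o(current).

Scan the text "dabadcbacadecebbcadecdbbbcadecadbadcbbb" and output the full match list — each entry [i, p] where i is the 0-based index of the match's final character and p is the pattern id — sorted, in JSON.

Build:
Trie nodes:
  n0 'ε': b→1 c→13 d→11
  n1 'b': a→7 b→2
  n2 'bb': c→3
  n3 'bbc': a→4
  n4 'bbca': d→5
  n5 'bbcad': e→6
  n6 'bbcade': ·  ←P0
  n7 'ba': d→8
  n8 'bad': c→9
  n9 'badc': b→10
  n10 'badcb': ·  ←P1
  n11 'd': d→12
  n12 'dd': ·  ←P2
  n13 'c': a→14
  n14 'ca': d→15
  n15 'cad': e→16
  n16 'cade': ·  ←P3

BFS fail/out derivation:
  n1('b'): parent n0 fail=0; on 'b' 0 → fail=0;  out ∅∪∅=∅
  n11('d'): parent n0 fail=0; on 'd' 0 → fail=0;  out ∅∪∅=∅
  n13('c'): parent n0 fail=0; on 'c' 0 → fail=0;  out ∅∪∅=∅
  n2('bb'): parent n1 fail=0; on 'b' 0 → fail=1;  out ∅∪∅=∅
  n7('ba'): parent n1 fail=0; on 'a' 0 → fail=0;  out ∅∪∅=∅
  n12('dd'): parent n11 fail=0; on 'd' 0 → fail=11;  out {2}∪∅={2}
  n14('ca'): parent n13 fail=0; on 'a' 0 → fail=0;  out ∅∪∅=∅
  n3('bbc'): parent n2 fail=1; on 'c' 1→0 → fail=13;  out ∅∪∅=∅
  n8('bad'): parent n7 fail=0; on 'd' 0 → fail=11;  out ∅∪∅=∅
  n15('cad'): parent n14 fail=0; on 'd' 0 → fail=11;  out ∅∪∅=∅
  n4('bbca'): parent n3 fail=13; on 'a' 13 → fail=14;  out ∅∪∅=∅
  n9('badc'): parent n8 fail=11; on 'c' 11→0 → fail=13;  out ∅∪∅=∅
  n16('cade'): parent n15 fail=11; on 'e' 11→0 → fail=0;  out {3}∪∅={3}
  n5('bbcad'): parent n4 fail=14; on 'd' 14 → fail=15;  out ∅∪∅=∅
  n10('badcb'): parent n9 fail=13; on 'b' 13→0 → fail=1;  out {1}∪∅={1}
  n6('bbcade'): parent n5 fail=15; on 'e' 15 → fail=16;  out {0}∪{3}={0,3}

Scan:
[0] read 'd'  n0⇒n11
[1] read 'a'  n11⇒n0 ·f
[2] read 'b'  n0⇒n1
[3] read 'a'  n1⇒n7
[4] read 'd'  n7⇒n8
[5] read 'c'  n8⇒n9
[6] read 'b'  n9⇒n10  ** P1@[2:6]
[7] read 'a'  n10⇒n7 ·f
[8] read 'c'  n7⇒n13 ·f
[9] read 'a'  n13⇒n14
[10] read 'd'  n14⇒n15
[11] read 'e'  n15⇒n16  ** P3@[8:11]
[12] read 'c'  n16⇒n13 ·f
[13] read 'e'  n13⇒n0 ·f
[14] read 'b'  n0⇒n1
[15] read 'b'  n1⇒n2
[16] read 'c'  n2⇒n3
[17] read 'a'  n3⇒n4
[18] read 'd'  n4⇒n5
[19] read 'e'  n5⇒n6  ** P0@[14:19],P3@[16:19]
[20] read 'c'  n6⇒n13 ·f
[21] read 'd'  n13⇒n11 ·f
[22] read 'b'  n11⇒n1 ·f
[23] read 'b'  n1⇒n2
[24] read 'b'  n2⇒n2 ·f
[25] read 'c'  n2⇒n3
[26] read 'a'  n3⇒n4
[27] read 'd'  n4⇒n5
[28] read 'e'  n5⇒n6  ** P0@[23:28],P3@[25:28]
[29] read 'c'  n6⇒n13 ·f
[30] read 'a'  n13⇒n14
[31] read 'd'  n14⇒n15
[32] read 'b'  n15⇒n1 ·f
[33] read 'a'  n1⇒n7
[34] read 'd'  n7⇒n8
[35] read 'c'  n8⇒n9
[36] read 'b'  n9⇒n10  ** P1@[32:36]
[37] read 'b'  n10⇒n2 ·f
[38] read 'b'  n2⇒n2 ·f

Matches: [[6,1],[11,3],[19,0],[19,3],[28,0],[28,3],[36,1]]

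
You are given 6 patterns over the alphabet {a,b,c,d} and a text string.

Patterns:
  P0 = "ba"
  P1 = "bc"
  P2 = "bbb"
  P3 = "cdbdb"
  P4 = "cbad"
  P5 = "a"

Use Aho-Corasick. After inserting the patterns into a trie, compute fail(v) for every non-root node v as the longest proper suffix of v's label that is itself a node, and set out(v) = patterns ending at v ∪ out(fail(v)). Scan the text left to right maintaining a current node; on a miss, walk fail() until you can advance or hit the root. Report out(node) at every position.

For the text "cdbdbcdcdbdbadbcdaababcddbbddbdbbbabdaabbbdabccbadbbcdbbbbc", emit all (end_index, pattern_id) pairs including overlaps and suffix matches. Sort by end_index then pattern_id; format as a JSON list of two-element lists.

Build:
Trie (insert patterns):
  n0 'ε': a→14 b→1 c→6
  n1 'b': a→2 b→4 c→3
  n2 'ba': ·  [P0 ends]
  n3 'bc': ·  [P1 ends]
  n4 'bb': b→5
  n5 'bbb': ·  [P2 ends]
  n6 'c': b→11 d→7
  n7 'cd': b→8
  n8 'cdb': d→9
  n9 'cdbd': b→10
  n10 'cdbdb': ·  [P3 ends]
  n11 'cb': a→12
  n12 'cba': d→13
  n13 'cbad': ·  [P4 ends]
  n14 'a': ·  [P5 ends]

Failure links (BFS by depth):
  n1('b'): parent n0 fail=0; on 'b' 0 → fail=0;  out ∅∪∅=∅
  n6('c'): parent n0 fail=0; on 'c' 0 → fail=0;  out ∅∪∅=∅
  n14('a'): parent n0 fail=0; on 'a' 0 → fail=0;  out {5}∪∅={5}
  n2('ba'): parent n1 fail=0; on 'a' 0 → fail=14;  out {0}∪{5}={0,5}
  n3('bc'): parent n1 fail=0; on 'c' 0 → fail=6;  out {1}∪∅={1}
  n4('bb'): parent n1 fail=0; on 'b' 0 → fail=1;  out ∅∪∅=∅
  n7('cd'): parent n6 fail=0; on 'd' 0 → fail=0;  out ∅∪∅=∅
  n11('cb'): parent n6 fail=0; on 'b' 0 → fail=1;  out ∅∪∅=∅
  n5('bbb'): parent n4 fail=1; on 'b' 1 → fail=4;  out {2}∪∅={2}
  n8('cdb'): parent n7 fail=0; on 'b' 0 → fail=1;  out ∅∪∅=∅
  n12('cba'): parent n11 fail=1; on 'a' 1 → fail=2;  out ∅∪{0,5}={0,5}
  n9('cdbd'): parent n8 fail=1; on 'd' 1→0 → fail=0;  out ∅∪∅=∅
  n13('cbad'): parent n12 fail=2; on 'd' 2→14→0 → fail=0;  out {4}∪∅={4}
  n10('cdbdb'): parent n9 fail=0; on 'b' 0 → fail=1;  out {3}∪∅={3}

Scan:
i=0 'c': node 0→6
i=1 'd': node 6→7
i=2 'b': node 7→8
i=3 'd': node 8→9
i=4 'b': node 9→10  emit P3@[0:4]
i=5 'c': node 10→3 ·f  emit P1@[4:5]
i=6 'd': node 3→7 ·f
i=7 'c': node 7→6 ·f
i=8 'd': node 6→7
i=9 'b': node 7→8
i=10 'd': node 8→9
i=11 'b': node 9→10  emit P3@[7:11]
i=12 'a': node 10→2 ·f  emit P0@[11:12],P5@[12:12]
i=13 'd': node 2→0 ·f
i=14 'b': node 0→1
i=15 'c': node 1→3  emit P1@[14:15]
i=16 'd': node 3→7 ·f
i=17 'a': node 7→14 ·f  emit P5@[17:17]
i=18 'a': node 14→14 ·f  emit P5@[18:18]
i=19 'b': node 14→1 ·f
i=20 'a': node 1→2  emit P0@[19:20],P5@[20:20]
i=21 'b': node 2→1 ·f
i=22 'c': node 1→3  emit P1@[21:22]
i=23 'd': node 3→7 ·f
i=24 'd': node 7→0 ·f
i=25 'b': node 0→1
i=26 'b': node 1→4
i=27 'd': node 4→0 ·f
i=28 'd': node 0→0
i=29 'b': node 0→1
i=30 'd': node 1→0 ·f
i=31 'b': node 0→1
i=32 'b': node 1→4
i=33 'b': node 4→5  emit P2@[31:33]
i=34 'a': node 5→2 ·f  emit P0@[33:34],P5@[34:34]
i=35 'b': node 2→1 ·f
i=36 'd': node 1→0 ·f
i=37 'a': node 0→14  emit P5@[37:37]
i=38 'a': node 14→14 ·f  emit P5@[38:38]
i=39 'b': node 14→1 ·f
i=40 'b': node 1→4
i=41 'b': node 4→5  emit P2@[39:41]
i=42 'd': node 5→0 ·f
i=43 'a': node 0→14  emit P5@[43:43]
i=44 'b': node 14→1 ·f
i=45 'c': node 1→3  emit P1@[44:45]
i=46 'c': node 3→6 ·f
i=47 'b': node 6→11
i=48 'a': node 11→12  emit P0@[47:48],P5@[48:48]
i=49 'd': node 12→13  emit P4@[46:49]
i=50 'b': node 13→1 ·f
i=51 'b': node 1→4
i=52 'c': node 4→3 ·f  emit P1@[51:52]
i=53 'd': node 3→7 ·f
i=54 'b': node 7→8
i=55 'b': node 8→4 ·f
i=56 'b': node 4→5  emit P2@[54:56]
i=57 'b': node 5→5 ·f  emit P2@[55:57]
i=58 'c': node 5→3 ·f  emit P1@[57:58]

Matches: [[4,3],[5,1],[11,3],[12,0],[12,5],[15,1],[17,5],[18,5],[20,0],[20,5],[22,1],[33,2],[34,0],[34,5],[37,5],[38,5],[41,2],[43,5],[45,1],[48,0],[48,5],[49,4],[52,1],[56,2],[57,2],[58,1]]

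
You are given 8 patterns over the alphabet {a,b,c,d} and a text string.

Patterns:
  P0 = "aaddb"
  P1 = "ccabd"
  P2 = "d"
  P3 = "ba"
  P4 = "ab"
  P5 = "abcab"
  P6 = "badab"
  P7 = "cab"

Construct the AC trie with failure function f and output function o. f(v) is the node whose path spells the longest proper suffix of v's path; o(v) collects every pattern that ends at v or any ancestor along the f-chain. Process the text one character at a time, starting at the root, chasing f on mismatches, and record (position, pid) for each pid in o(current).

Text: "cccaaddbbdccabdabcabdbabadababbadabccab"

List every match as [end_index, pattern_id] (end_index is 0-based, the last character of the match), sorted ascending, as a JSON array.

Build:
Trie (insert patterns):
  0='ε' goto a→1 b→12 c→6 d→11
  1='a' goto a→2 b→14
  2='aa' goto d→3
  3='aad' goto d→4
  4='aadd' goto b→5
  5='aaddb' goto ·  [P0 ends]
  6='c' goto a→21 c→7
  7='cc' goto a→8
  8='cca' goto b→9
  9='ccab' goto d→10
  10='ccabd' goto ·  [P1 ends]
  11='d' goto ·  [P2 ends]
  12='b' goto a→13
  13='ba' goto d→18  [P3 ends]
  14='ab' goto c→15  [P4 ends]
  15='abc' goto a→16
  16='abca' goto b→17
  17='abcab' goto ·  [P5 ends]
  18='bad' goto a→19
  19='bada' goto b→20
  20='badab' goto ·  [P6 ends]
  21='ca' goto b→22
  22='cab' goto ·  [P7 ends]

Failure links (BFS by depth):
  fail(1) 'a': from fail(0)=0 chase 'a': 0 ⇒ 0;  out=∅∪out(0)=∅
  fail(6) 'c': from fail(0)=0 chase 'c': 0 ⇒ 0;  out=∅∪out(0)=∅
  fail(11) 'd': from fail(0)=0 chase 'd': 0 ⇒ 0;  out={2}∪out(0)={2}
  fail(12) 'b': from fail(0)=0 chase 'b': 0 ⇒ 0;  out=∅∪out(0)=∅
  fail(2) 'aa': from fail(1)=0 chase 'a': 0 ⇒ 1;  out=∅∪out(1)=∅
  fail(7) 'cc': from fail(6)=0 chase 'c': 0 ⇒ 6;  out=∅∪out(6)=∅
  fail(13) 'ba': from fail(12)=0 chase 'a': 0 ⇒ 1;  out={3}∪out(1)={3}
  fail(14) 'ab': from fail(1)=0 chase 'b': 0 ⇒ 12;  out={4}∪out(12)={4}
  fail(21) 'ca': from fail(6)=0 chase 'a': 0 ⇒ 1;  out=∅∪out(1)=∅
  fail(3) 'aad': from fail(2)=1 chase 'd': 1→0 ⇒ 11;  out=∅∪out(11)={2}
  fail(8) 'cca': from fail(7)=6 chase 'a': 6 ⇒ 21;  out=∅∪out(21)=∅
  fail(15) 'abc': from fail(14)=12 chase 'c': 12→0 ⇒ 6;  out=∅∪out(6)=∅
  fail(18) 'bad': from fail(13)=1 chase 'd': 1→0 ⇒ 11;  out=∅∪out(11)={2}
  fail(22) 'cab': from fail(21)=1 chase 'b': 1 ⇒ 14;  out={7}∪out(14)={4,7}
  fail(4) 'aadd': from fail(3)=11 chase 'd': 11→0 ⇒ 11;  out=∅∪out(11)={2}
  fail(9) 'ccab': from fail(8)=21 chase 'b': 21 ⇒ 22;  out=∅∪out(22)={4,7}
  fail(16) 'abca': from fail(15)=6 chase 'a': 6 ⇒ 21;  out=∅∪out(21)=∅
  fail(19) 'bada': from fail(18)=11 chase 'a': 11→0 ⇒ 1;  out=∅∪out(1)=∅
  fail(5) 'aaddb': from fail(4)=11 chase 'b': 11→0 ⇒ 12;  out={0}∪out(12)={0}
  fail(10) 'ccabd': from fail(9)=22 chase 'd': 22→14→12→0 ⇒ 11;  out={1}∪out(11)={1,2}
  fail(17) 'abcab': from fail(16)=21 chase 'b': 21 ⇒ 22;  out={5}∪out(22)={4,5,7}
  fail(20) 'badab': from fail(19)=1 chase 'b': 1 ⇒ 14;  out={6}∪out(14)={4,6}

Text stream:
pos 0 'c': at 6
pos 1 'c': at 7
pos 2 'c': at 7 (fail-walked)
pos 3 'a': at 8
pos 4 'a': at 2 (fail-walked)
pos 5 'd': at 3  emit P2@[5:5]
pos 6 'd': at 4  emit P2@[6:6]
pos 7 'b': at 5  emit P0@[3:7]
pos 8 'b': at 12 (fail-walked)
pos 9 'd': at 11 (fail-walked)  emit P2@[9:9]
pos 10 'c': at 6 (fail-walked)
pos 11 'c': at 7
pos 12 'a': at 8
pos 13 'b': at 9  emit P4@[12:13],P7@[11:13]
pos 14 'd': at 10  emit P1@[10:14],P2@[14:14]
pos 15 'a': at 1 (fail-walked)
pos 16 'b': at 14  emit P4@[15:16]
pos 17 'c': at 15
pos 18 'a': at 16
pos 19 'b': at 17  emit P4@[18:19],P5@[15:19],P7@[17:19]
pos 20 'd': at 11 (fail-walked)  emit P2@[20:20]
pos 21 'b': at 12 (fail-walked)
pos 22 'a': at 13  emit P3@[21:22]
pos 23 'b': at 14 (fail-walked)  emit P4@[22:23]
pos 24 'a': at 13 (fail-walked)  emit P3@[23:24]
pos 25 'd': at 18  emit P2@[25:25]
pos 26 'a': at 19
pos 27 'b': at 20  emit P4@[26:27],P6@[23:27]
pos 28 'a': at 13 (fail-walked)  emit P3@[27:28]
pos 29 'b': at 14 (fail-walked)  emit P4@[28:29]
pos 30 'b': at 12 (fail-walked)
pos 31 'a': at 13  emit P3@[30:31]
pos 32 'd': at 18  emit P2@[32:32]
pos 33 'a': at 19
pos 34 'b': at 20  emit P4@[33:34],P6@[30:34]
pos 35 'c': at 15 (fail-walked)
pos 36 'c': at 7 (fail-walked)
pos 37 'a': at 8
pos 38 'b': at 9  emit P4@[37:38],P7@[36:38]

All matches (sorted): [[5,2],[6,2],[7,0],[9,2],[13,4],[13,7],[14,1],[14,2],[16,4],[19,4],[19,5],[19,7],[20,2],[22,3],[23,4],[24,3],[25,2],[27,4],[27,6],[28,3],[29,4],[31,3],[32,2],[34,4],[34,6],[38,4],[38,7]]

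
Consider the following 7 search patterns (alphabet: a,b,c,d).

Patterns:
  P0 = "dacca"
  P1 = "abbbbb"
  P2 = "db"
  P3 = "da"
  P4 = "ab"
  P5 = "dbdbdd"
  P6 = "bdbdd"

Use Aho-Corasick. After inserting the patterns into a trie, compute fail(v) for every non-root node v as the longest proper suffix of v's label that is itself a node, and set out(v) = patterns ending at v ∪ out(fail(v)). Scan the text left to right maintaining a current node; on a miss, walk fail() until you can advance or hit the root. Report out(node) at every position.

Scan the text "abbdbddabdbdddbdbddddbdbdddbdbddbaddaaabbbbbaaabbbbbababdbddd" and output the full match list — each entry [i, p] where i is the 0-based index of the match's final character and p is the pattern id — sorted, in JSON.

Build:
Trie nodes:
  0='ε' goto a→6 b→17 d→1
  1='d' goto a→2 b→12
  2='da' goto c→3  [P3 ends]
  3='dac' goto c→4
  4='dacc' goto a→5
  5='dacca' goto ·  [P0 ends]
  6='a' goto b→7
  7='ab' goto b→8  [P4 ends]
  8='abb' goto b→9
  9='abbb' goto b→10
  10='abbbb' goto b→11
  11='abbbbb' goto ·  [P1 ends]
  12='db' goto d→13  [P2 ends]
  13='dbd' goto b→14
  14='dbdb' goto d→15
  15='dbdbd' goto d→16
  16='dbdbdd' goto ·  [P5 ends]
  17='b' goto d→18
  18='bd' goto b→19
  19='bdb' goto d→20
  20='bdbd' goto d→21
  21='bdbdd' goto ·  [P6 ends]

Failure links (BFS by depth):
  n1('d'): parent n0 fail=0; on 'd' 0 → fail=0;  out ∅∪∅=∅
  n6('a'): parent n0 fail=0; on 'a' 0 → fail=0;  out ∅∪∅=∅
  n17('b'): parent n0 fail=0; on 'b' 0 → fail=0;  out ∅∪∅=∅
  n2('da'): parent n1 fail=0; on 'a' 0 → fail=6;  out {3}∪∅={3}
  n7('ab'): parent n6 fail=0; on 'b' 0 → fail=17;  out {4}∪∅={4}
  n12('db'): parent n1 fail=0; on 'b' 0 → fail=17;  out {2}∪∅={2}
  n18('bd'): parent n17 fail=0; on 'd' 0 → fail=1;  out ∅∪∅=∅
  n3('dac'): parent n2 fail=6; on 'c' 6→0 → fail=0;  out ∅∪∅=∅
  n8('abb'): parent n7 fail=17; on 'b' 17→0 → fail=17;  out ∅∪∅=∅
  n13('dbd'): parent n12 fail=17; on 'd' 17 → fail=18;  out ∅∪∅=∅
  n19('bdb'): parent n18 fail=1; on 'b' 1 → fail=12;  out ∅∪{2}={2}
  n4('dacc'): parent n3 fail=0; on 'c' 0 → fail=0;  out ∅∪∅=∅
  n9('abbb'): parent n8 fail=17; on 'b' 17→0 → fail=17;  out ∅∪∅=∅
  n14('dbdb'): parent n13 fail=18; on 'b' 18 → fail=19;  out ∅∪{2}={2}
  n20('bdbd'): parent n19 fail=12; on 'd' 12 → fail=13;  out ∅∪∅=∅
  n5('dacca'): parent n4 fail=0; on 'a' 0 → fail=6;  out {0}∪∅={0}
  n10('abbbb'): parent n9 fail=17; on 'b' 17→0 → fail=17;  out ∅∪∅=∅
  n15('dbdbd'): parent n14 fail=19; on 'd' 19 → fail=20;  out ∅∪∅=∅
  n21('bdbdd'): parent n20 fail=13; on 'd' 13→18→1→0 → fail=1;  out {6}∪∅={6}
  n11('abbbbb'): parent n10 fail=17; on 'b' 17→0 → fail=17;  out {1}∪∅={1}
  n16('dbdbdd'): parent n15 fail=20; on 'd' 20 → fail=21;  out {5}∪{6}={5,6}

Scan:
pos 0 'a': at 6
pos 1 'b': at 7  → match P4@[0:1]
pos 2 'b': at 8
pos 3 'd': at 18 (via fail)
pos 4 'b': at 19  → match P2@[3:4]
pos 5 'd': at 20
pos 6 'd': at 21  → match P6@[2:6]
pos 7 'a': at 2 (via fail)  → match P3@[6:7]
pos 8 'b': at 7 (via fail)  → match P4@[7:8]
pos 9 'd': at 18 (via fail)
pos 10 'b': at 19  → match P2@[9:10]
pos 11 'd': at 20
pos 12 'd': at 21  → match P6@[8:12]
pos 13 'd': at 1 (via fail)
pos 14 'b': at 12  → match P2@[13:14]
pos 15 'd': at 13
pos 16 'b': at 14  → match P2@[15:16]
pos 17 'd': at 15
pos 18 'd': at 16  → match P5@[13:18],P6@[14:18]
pos 19 'd': at 1 (via fail)
pos 20 'd': at 1 (via fail)
pos 21 'b': at 12  → match P2@[20:21]
pos 22 'd': at 13
pos 23 'b': at 14  → match P2@[22:23]
pos 24 'd': at 15
pos 25 'd': at 16  → match P5@[20:25],P6@[21:25]
pos 26 'd': at 1 (via fail)
pos 27 'b': at 12  → match P2@[26:27]
pos 28 'd': at 13
pos 29 'b': at 14  → match P2@[28:29]
pos 30 'd': at 15
pos 31 'd': at 16  → match P5@[26:31],P6@[27:31]
pos 32 'b': at 12 (via fail)  → match P2@[31:32]
pos 33 'a': at 6 (via fail)
pos 34 'd': at 1 (via fail)
pos 35 'd': at 1 (via fail)
pos 36 'a': at 2  → match P3@[35:36]
pos 37 'a': at 6 (via fail)
pos 38 'a': at 6 (via fail)
pos 39 'b': at 7  → match P4@[38:39]
pos 40 'b': at 8
pos 41 'b': at 9
pos 42 'b': at 10
pos 43 'b': at 11  → match P1@[38:43]
pos 44 'a': at 6 (via fail)
pos 45 'a': at 6 (via fail)
pos 46 'a': at 6 (via fail)
pos 47 'b': at 7  → match P4@[46:47]
pos 48 'b': at 8
pos 49 'b': at 9
pos 50 'b': at 10
pos 51 'b': at 11  → match P1@[46:51]
pos 52 'a': at 6 (via fail)
pos 53 'b': at 7  → match P4@[52:53]
pos 54 'a': at 6 (via fail)
pos 55 'b': at 7  → match P4@[54:55]
pos 56 'd': at 18 (via fail)
pos 57 'b': at 19  → match P2@[56:57]
pos 58 'd': at 20
pos 59 'd': at 21  → match P6@[55:59]
pos 60 'd': at 1 (via fail)

Result: [[1,4],[4,2],[6,6],[7,3],[8,4],[10,2],[12,6],[14,2],[16,2],[18,5],[18,6],[21,2],[23,2],[25,5],[25,6],[27,2],[29,2],[31,5],[31,6],[32,2],[36,3],[39,4],[43,1],[47,4],[51,1],[53,4],[55,4],[57,2],[59,6]]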